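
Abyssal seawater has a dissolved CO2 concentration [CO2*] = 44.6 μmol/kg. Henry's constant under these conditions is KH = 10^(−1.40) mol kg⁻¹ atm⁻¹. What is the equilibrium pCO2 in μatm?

pCO2 = 1120 μatm

KH = 10^(−1.40) = 3.981×10^-2 mol kg⁻¹ atm⁻¹
pCO2 = [CO2*]/KH = 44.6×10^-6 / 3.981×10^-2 = 1.12×10^-3 atm = 1120 μatm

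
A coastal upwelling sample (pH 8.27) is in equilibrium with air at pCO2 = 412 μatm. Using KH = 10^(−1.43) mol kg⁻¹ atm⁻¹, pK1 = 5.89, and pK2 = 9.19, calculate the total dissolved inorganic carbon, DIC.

DIC = 4.13 mmol/kg

[CO2*] = KH · pCO2 = 10^(−1.43) × 412×10^-6 = 1.531×10^-5 mol/kg
α₀ = 1/(1 + K1/[H⁺] + K1K2/[H⁺]²) = 1/(1 + 10^+2.38 + 10^+1.46) = 0.003707
DIC = [CO2*]/α₀ = 1.531×10^-5 / 0.003707 = 4.13 mmol/kg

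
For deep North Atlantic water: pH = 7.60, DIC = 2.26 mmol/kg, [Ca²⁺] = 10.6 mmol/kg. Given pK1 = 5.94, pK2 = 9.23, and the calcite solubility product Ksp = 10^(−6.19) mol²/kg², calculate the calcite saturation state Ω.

Ω = 0.832

α₂ = 1 / (1 + [H⁺]/K2 + [H⁺]²/(K1K2)) = 1 / (1 + 10^+1.63 + 10^-0.03)
   = 1 / (1 + 42.658 + 0.93325) = 1/44.591 = 0.02243
[CO3²⁻] = α₂ × DIC = 0.02243 × 2.26 = 0.05068 mmol/kg
Ksp = 10^(−6.19) = 6.457×10^-7
Ω = [Ca²⁺][CO3²⁻]/Ksp = (10.6×10^-3)(5.068×10^-5) / 6.457×10^-7 = 0.832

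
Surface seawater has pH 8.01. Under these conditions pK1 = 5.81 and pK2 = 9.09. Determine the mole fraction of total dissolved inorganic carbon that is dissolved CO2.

α₀ = 1 / (1 + K1/[H⁺] + K1K2/[H⁺]²) = 1 / (1 + 10^+2.20 + 10^+1.12)
   = 1 / (1 + 158.49 + 13.183) = 1/172.67 = 0.005791

α₀ = 0.00579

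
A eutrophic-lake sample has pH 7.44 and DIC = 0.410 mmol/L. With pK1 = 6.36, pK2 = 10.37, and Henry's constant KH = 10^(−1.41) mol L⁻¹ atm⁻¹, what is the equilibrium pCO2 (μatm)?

α₀ = 1 / (1 + K1/[H⁺] + K1K2/[H⁺]²) = 1 / (1 + 10^+1.08 + 10^-1.85)
   = 1 / (1 + 12.023 + 0.014125) = 1/13.037 = 0.07671
[CO2*] = α₀ × DIC = 0.07671 × 0.410 = 0.03145 mmol/L
pCO2 = [CO2*]/KH = 3.145×10^-5 / 3.890×10^-2 = 808 μatm

pCO2 = 808 μatm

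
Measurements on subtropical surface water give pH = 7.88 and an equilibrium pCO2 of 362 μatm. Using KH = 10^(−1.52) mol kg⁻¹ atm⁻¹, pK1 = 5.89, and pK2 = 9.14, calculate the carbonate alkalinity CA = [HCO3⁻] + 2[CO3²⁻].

CA = 1.19 mmol/kg

[CO2*] = KH · pCO2 = 10^(−1.52) × 362×10^-6 = 1.093×10^-5 mol/kg
α₀ = 1/(1 + K1/[H⁺] + K1K2/[H⁺]²) = 1/(1 + 10^+1.99 + 10^+0.73) = 0.009607
DIC = [CO2*]/α₀ = 1.093×10^-5 / 0.009607 = 1.138 mmol/kg
CA = (α₁ + 2α₂)·DIC = (0.9388 + 2×0.05159) × 1.138 = 1.19 mmol/kg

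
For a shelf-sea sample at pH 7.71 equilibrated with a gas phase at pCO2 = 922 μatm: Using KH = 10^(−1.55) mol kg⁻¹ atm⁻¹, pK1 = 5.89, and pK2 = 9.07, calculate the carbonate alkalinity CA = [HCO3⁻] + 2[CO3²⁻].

CA = 1.87 mmol/kg

[CO2*] = KH · pCO2 = 10^(−1.55) × 922×10^-6 = 2.599×10^-5 mol/kg
α₀ = 1/(1 + K1/[H⁺] + K1K2/[H⁺]²) = 1/(1 + 10^+1.82 + 10^+0.46) = 0.01430
DIC = [CO2*]/α₀ = 2.599×10^-5 / 0.01430 = 1.818 mmol/kg
CA = (α₁ + 2α₂)·DIC = (0.9445 + 2×0.04123) × 1.818 = 1.87 mmol/kg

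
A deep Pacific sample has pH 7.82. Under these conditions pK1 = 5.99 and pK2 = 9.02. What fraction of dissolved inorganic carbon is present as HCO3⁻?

α₁ = 1 / (1 + [H⁺]/K1 + K2/[H⁺]) = 1 / (1 + 10^-1.83 + 10^-1.20)
   = 1 / (1 + 0.014791 + 0.063096) = 1/1.0779 = 0.9277

α₁ = 0.928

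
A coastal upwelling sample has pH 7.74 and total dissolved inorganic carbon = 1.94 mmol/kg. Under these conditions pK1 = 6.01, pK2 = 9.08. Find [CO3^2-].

α₂ = 1 / (1 + [H⁺]/K2 + [H⁺]²/(K1K2)) = 1 / (1 + 10^+1.34 + 10^-0.39)
   = 1 / (1 + 21.878 + 0.40738) = 1/23.285 = 0.04295
[CO3²⁻] = α₂ × DIC = 0.04295 × 1.94 = 0.0833 mmol/kg

[CO3²⁻] = 0.0833 mmol/kg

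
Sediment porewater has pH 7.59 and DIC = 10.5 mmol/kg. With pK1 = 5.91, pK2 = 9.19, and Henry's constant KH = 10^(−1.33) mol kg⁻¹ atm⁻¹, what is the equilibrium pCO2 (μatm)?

α₀ = 1 / (1 + K1/[H⁺] + K1K2/[H⁺]²) = 1 / (1 + 10^+1.68 + 10^+0.08)
   = 1 / (1 + 47.863 + 1.2023) = 1/50.065 = 0.01997
[CO2*] = α₀ × DIC = 0.01997 × 10.5 = 0.2097 mmol/kg
pCO2 = [CO2*]/KH = 2.097×10^-4 / 4.677×10^-2 = 4480 μatm

pCO2 = 4480 μatm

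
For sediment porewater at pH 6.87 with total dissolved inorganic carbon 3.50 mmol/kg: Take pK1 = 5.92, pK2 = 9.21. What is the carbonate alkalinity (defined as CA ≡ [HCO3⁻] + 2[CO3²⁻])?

CA = 3.16 mmol/kg

CA = [HCO3⁻] + 2[CO3²⁻] = (α₁ + 2α₂)·DIC
At pH 6.87: [H⁺]/K1 = 10^-0.95 = 0.11220, K2/[H⁺] = 10^-2.34 = 0.0045709
α₁ = 1/(1 + 0.11220 + 0.0045709) = 1/1.1168 = 0.8954; α₂ = α₁·K2/[H⁺] = 0.004093
α₁ + 2α₂ = 0.9036
CA = 0.9036 × 3.50 = 3.16 mmol/kg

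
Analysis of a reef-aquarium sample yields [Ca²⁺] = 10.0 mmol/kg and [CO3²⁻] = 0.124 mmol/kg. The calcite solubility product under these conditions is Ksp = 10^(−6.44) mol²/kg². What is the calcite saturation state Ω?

Ksp = 10^(−6.44) = 3.631×10^-7
Ω = [Ca²⁺][CO3²⁻]/Ksp = (10.0×10^-3)(0.124×10^-3) / 3.631×10^-7 = 3.42

Ω = 3.42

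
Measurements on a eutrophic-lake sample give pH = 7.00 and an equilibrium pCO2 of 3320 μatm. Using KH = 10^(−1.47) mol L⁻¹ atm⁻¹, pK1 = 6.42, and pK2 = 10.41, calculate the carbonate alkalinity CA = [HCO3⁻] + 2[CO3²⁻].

[CO2*] = KH · pCO2 = 10^(−1.47) × 3320×10^-6 = 1.125×10^-4 mol/L
α₀ = 1/(1 + K1/[H⁺] + K1K2/[H⁺]²) = 1/(1 + 10^+0.58 + 10^-2.83) = 0.2082
DIC = [CO2*]/α₀ = 1.125×10^-4 / 0.2082 = 0.5404 mmol/L
CA = (α₁ + 2α₂)·DIC = (0.7915 + 2×0.0003079) × 0.5404 = 0.428 mmol/L

CA = 0.428 mmol/L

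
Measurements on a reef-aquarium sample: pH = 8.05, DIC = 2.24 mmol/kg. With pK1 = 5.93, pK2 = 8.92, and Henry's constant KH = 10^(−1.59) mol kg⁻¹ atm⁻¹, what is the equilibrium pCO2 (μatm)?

α₀ = 1 / (1 + K1/[H⁺] + K1K2/[H⁺]²) = 1 / (1 + 10^+2.12 + 10^+1.25)
   = 1 / (1 + 131.83 + 17.783) = 1/150.61 = 0.006640
[CO2*] = α₀ × DIC = 0.006640 × 2.24 = 0.01487 mmol/kg = 14.87 μmol/kg
pCO2 = [CO2*]/KH = 1.487×10^-5 / 2.570×10^-2 = 579 μatm

pCO2 = 579 μatm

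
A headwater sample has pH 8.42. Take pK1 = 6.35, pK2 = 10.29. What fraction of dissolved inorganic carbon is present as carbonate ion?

α₂ = 0.0132

α₂ = 1 / (1 + [H⁺]/K2 + [H⁺]²/(K1K2)) = 1 / (1 + 10^+1.87 + 10^-0.20)
   = 1 / (1 + 74.131 + 0.63096) = 1/75.762 = 0.01320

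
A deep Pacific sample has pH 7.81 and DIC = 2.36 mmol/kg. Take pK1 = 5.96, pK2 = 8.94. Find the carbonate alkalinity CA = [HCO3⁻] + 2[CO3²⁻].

CA = 2.49 mmol/kg

CA = [HCO3⁻] + 2[CO3²⁻] = (α₁ + 2α₂)·DIC
At pH 7.81: [H⁺]/K1 = 10^-1.85 = 0.014125, K2/[H⁺] = 10^-1.13 = 0.074131
α₁ = 1/(1 + 0.014125 + 0.074131) = 1/1.0883 = 0.9189; α₂ = α₁·K2/[H⁺] = 0.06812
α₁ + 2α₂ = 1.0551
CA = 1.0551 × 2.36 = 2.49 mmol/kg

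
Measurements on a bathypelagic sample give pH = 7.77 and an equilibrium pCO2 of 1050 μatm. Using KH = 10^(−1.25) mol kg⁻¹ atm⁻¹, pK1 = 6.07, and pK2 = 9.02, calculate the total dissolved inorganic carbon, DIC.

[CO2*] = KH · pCO2 = 10^(−1.25) × 1050×10^-6 = 5.905×10^-5 mol/kg
α₀ = 1/(1 + K1/[H⁺] + K1K2/[H⁺]²) = 1/(1 + 10^+1.70 + 10^+0.45) = 0.01854
DIC = [CO2*]/α₀ = 5.905×10^-5 / 0.01854 = 3.18 mmol/kg

DIC = 3.18 mmol/kg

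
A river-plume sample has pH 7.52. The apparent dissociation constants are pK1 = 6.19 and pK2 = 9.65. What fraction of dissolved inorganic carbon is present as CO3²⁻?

α₂ = 0.00703

α₂ = 1 / (1 + [H⁺]/K2 + [H⁺]²/(K1K2)) = 1 / (1 + 10^+2.13 + 10^+0.80)
   = 1 / (1 + 134.90 + 6.3096) = 1/142.21 = 0.007032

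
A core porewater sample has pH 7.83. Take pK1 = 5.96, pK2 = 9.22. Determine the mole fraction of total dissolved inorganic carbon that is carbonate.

α₂ = 0.0386

α₂ = 1 / (1 + [H⁺]/K2 + [H⁺]²/(K1K2)) = 1 / (1 + 10^+1.39 + 10^-0.48)
   = 1 / (1 + 24.547 + 0.33113) = 1/25.878 = 0.03864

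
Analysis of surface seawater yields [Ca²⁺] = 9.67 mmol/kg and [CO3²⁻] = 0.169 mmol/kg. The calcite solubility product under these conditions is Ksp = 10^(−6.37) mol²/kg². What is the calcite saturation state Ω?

Ksp = 10^(−6.37) = 4.266×10^-7
Ω = [Ca²⁺][CO3²⁻]/Ksp = (9.67×10^-3)(0.169×10^-3) / 4.266×10^-7 = 3.83

Ω = 3.83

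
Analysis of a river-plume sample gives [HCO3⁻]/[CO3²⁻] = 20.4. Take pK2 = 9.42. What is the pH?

pH = 8.11

From K2 = [H⁺][CO3²⁻]/[HCO3⁻]:  pH = pK2 − log₁₀([HCO3⁻]/[CO3²⁻])
log₁₀(20.4) = +1.310
pH = 9.42 − (+1.310) = 8.11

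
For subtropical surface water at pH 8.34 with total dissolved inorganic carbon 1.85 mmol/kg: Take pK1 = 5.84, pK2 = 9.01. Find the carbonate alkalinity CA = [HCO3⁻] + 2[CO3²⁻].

CA = 2.17 mmol/kg

CA = [HCO3⁻] + 2[CO3²⁻] = (α₁ + 2α₂)·DIC
At pH 8.34: [H⁺]/K1 = 10^-2.50 = 0.0031623, K2/[H⁺] = 10^-0.67 = 0.21380
α₁ = 1/(1 + 0.0031623 + 0.21380) = 1/1.2170 = 0.8217; α₂ = α₁·K2/[H⁺] = 0.1757
α₁ + 2α₂ = 1.1731
CA = 1.1731 × 1.85 = 2.17 mmol/kg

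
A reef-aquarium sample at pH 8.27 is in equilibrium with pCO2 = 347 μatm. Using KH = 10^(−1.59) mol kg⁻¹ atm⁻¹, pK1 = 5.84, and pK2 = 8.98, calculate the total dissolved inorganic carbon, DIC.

DIC = 2.88 mmol/kg

[CO2*] = KH · pCO2 = 10^(−1.59) × 347×10^-6 = 8.919×10^-6 mol/kg
α₀ = 1/(1 + K1/[H⁺] + K1K2/[H⁺]²) = 1/(1 + 10^+2.43 + 10^+1.72) = 0.003099
DIC = [CO2*]/α₀ = 8.919×10^-6 / 0.003099 = 2.88 mmol/kg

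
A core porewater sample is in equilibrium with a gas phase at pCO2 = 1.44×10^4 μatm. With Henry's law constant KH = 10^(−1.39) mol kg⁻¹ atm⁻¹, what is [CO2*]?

[CO2*] = 587 μmol/kg

KH = 10^(−1.39) = 4.074×10^-2 mol kg⁻¹ atm⁻¹
[CO2*] = KH · pCO2 = 4.074×10^-2 × 1.44×10^4×10^-6 atm = 5.87×10^-4 mol/kg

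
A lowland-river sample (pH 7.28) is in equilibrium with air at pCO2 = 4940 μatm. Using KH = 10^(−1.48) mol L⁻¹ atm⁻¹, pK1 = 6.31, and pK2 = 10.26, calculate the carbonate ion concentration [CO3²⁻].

[CO2*] = KH · pCO2 = 10^(−1.48) × 4940×10^-6 = 1.636×10^-4 mol/L
α₀ = 1/(1 + K1/[H⁺] + K1K2/[H⁺]²) = 1/(1 + 10^+0.97 + 10^-2.01) = 0.09669
DIC = [CO2*]/α₀ = 1.636×10^-4 / 0.09669 = 1.692 mmol/L
[CO3²⁻] = α₂·DIC; α₂ = 0.0009449, so [CO3²⁻] = 0.0009449 × 1.692 = 0.00160 mmol/L = 1.60 μmol/L

[CO3²⁻] = 1.60 μmol/L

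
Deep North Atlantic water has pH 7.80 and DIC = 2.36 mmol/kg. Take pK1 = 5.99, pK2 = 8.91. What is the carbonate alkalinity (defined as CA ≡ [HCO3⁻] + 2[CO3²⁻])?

CA = [HCO3⁻] + 2[CO3²⁻] = (α₁ + 2α₂)·DIC
At pH 7.80: [H⁺]/K1 = 10^-1.81 = 0.015488, K2/[H⁺] = 10^-1.11 = 0.077625
α₁ = 1/(1 + 0.015488 + 0.077625) = 1/1.0931 = 0.9148; α₂ = α₁·K2/[H⁺] = 0.07101
α₁ + 2α₂ = 1.0568
CA = 1.0568 × 2.36 = 2.49 mmol/kg

CA = 2.49 mmol/kg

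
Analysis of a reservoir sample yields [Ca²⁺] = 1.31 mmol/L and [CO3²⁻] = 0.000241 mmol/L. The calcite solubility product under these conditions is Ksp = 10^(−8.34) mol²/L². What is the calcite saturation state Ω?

Ksp = 10^(−8.34) = 4.571×10^-9
Ω = [Ca²⁺][CO3²⁻]/Ksp = (1.31×10^-3)(0.000241×10^-3) / 4.571×10^-9 = 0.0691

Ω = 0.0691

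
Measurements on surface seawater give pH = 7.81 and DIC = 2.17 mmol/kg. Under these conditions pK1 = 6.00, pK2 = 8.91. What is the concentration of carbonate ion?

[CO3²⁻] = 0.157 mmol/kg

α₂ = 1 / (1 + [H⁺]/K2 + [H⁺]²/(K1K2)) = 1 / (1 + 10^+1.10 + 10^-0.71)
   = 1 / (1 + 12.589 + 0.19498) = 1/13.784 = 0.07255
[CO3²⁻] = α₂ × DIC = 0.07255 × 2.17 = 0.157 mmol/kg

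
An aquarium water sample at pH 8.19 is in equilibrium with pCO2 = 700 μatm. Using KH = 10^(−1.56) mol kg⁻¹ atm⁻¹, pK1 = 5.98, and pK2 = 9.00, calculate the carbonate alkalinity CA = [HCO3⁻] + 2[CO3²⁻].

[CO2*] = KH · pCO2 = 10^(−1.56) × 700×10^-6 = 1.928×10^-5 mol/kg
α₀ = 1/(1 + K1/[H⁺] + K1K2/[H⁺]²) = 1/(1 + 10^+2.21 + 10^+1.40) = 0.005311
DIC = [CO2*]/α₀ = 1.928×10^-5 / 0.005311 = 3.630 mmol/kg
CA = (α₁ + 2α₂)·DIC = (0.8613 + 2×0.1334) × 3.630 = 4.10 mmol/kg

CA = 4.10 mmol/kg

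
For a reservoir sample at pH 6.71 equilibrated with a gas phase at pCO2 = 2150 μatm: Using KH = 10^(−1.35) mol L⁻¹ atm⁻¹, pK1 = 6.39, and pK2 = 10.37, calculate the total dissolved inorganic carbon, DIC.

[CO2*] = KH · pCO2 = 10^(−1.35) × 2150×10^-6 = 9.604×10^-5 mol/L
α₀ = 1/(1 + K1/[H⁺] + K1K2/[H⁺]²) = 1/(1 + 10^+0.32 + 10^-3.34) = 0.3237
DIC = [CO2*]/α₀ = 9.604×10^-5 / 0.3237 = 0.297 mmol/L

DIC = 0.297 mmol/L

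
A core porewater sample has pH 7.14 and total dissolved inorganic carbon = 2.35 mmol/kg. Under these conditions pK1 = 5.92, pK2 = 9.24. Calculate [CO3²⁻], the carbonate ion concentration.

[CO3²⁻] = 17.5 μmol/kg

α₂ = 1 / (1 + [H⁺]/K2 + [H⁺]²/(K1K2)) = 1 / (1 + 10^+2.10 + 10^+0.88)
   = 1 / (1 + 125.89 + 7.5858) = 1/134.48 = 0.007436
[CO3²⁻] = α₂ × DIC = 0.007436 × 2.35 = 0.0175 mmol/kg = 17.5 μmol/kg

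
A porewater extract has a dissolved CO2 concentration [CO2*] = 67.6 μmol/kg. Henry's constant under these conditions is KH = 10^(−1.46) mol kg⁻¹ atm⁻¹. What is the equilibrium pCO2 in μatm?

KH = 10^(−1.46) = 3.467×10^-2 mol kg⁻¹ atm⁻¹
pCO2 = [CO2*]/KH = 67.6×10^-6 / 3.467×10^-2 = 1.95×10^-3 atm = 1950 μatm

pCO2 = 1950 μatm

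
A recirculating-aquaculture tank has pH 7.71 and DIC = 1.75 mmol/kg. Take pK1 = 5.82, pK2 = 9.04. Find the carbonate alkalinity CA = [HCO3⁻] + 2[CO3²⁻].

CA = 1.81 mmol/kg

CA = [HCO3⁻] + 2[CO3²⁻] = (α₁ + 2α₂)·DIC
At pH 7.71: [H⁺]/K1 = 10^-1.89 = 0.012882, K2/[H⁺] = 10^-1.33 = 0.046774
α₁ = 1/(1 + 0.012882 + 0.046774) = 1/1.0597 = 0.9437; α₂ = α₁·K2/[H⁺] = 0.04414
α₁ + 2α₂ = 1.0320
CA = 1.0320 × 1.75 = 1.81 mmol/kg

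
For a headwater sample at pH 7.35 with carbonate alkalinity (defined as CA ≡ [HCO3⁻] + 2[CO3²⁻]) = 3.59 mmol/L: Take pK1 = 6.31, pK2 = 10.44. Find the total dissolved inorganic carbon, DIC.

CA = [HCO3⁻] + 2[CO3²⁻] = (α₁ + 2α₂)·DIC
At pH 7.35: [H⁺]/K1 = 10^-1.04 = 0.091201, K2/[H⁺] = 10^-3.09 = 0.00081283
α₁ = 1/(1 + 0.091201 + 0.00081283) = 1/1.0920 = 0.9157; α₂ = α₁·K2/[H⁺] = 0.0007443
α₁ + 2α₂ = 0.9172
DIC = CA / (α₁ + 2α₂) = 3.59 / 0.9172 = 3.91 mmol/L

DIC = 3.91 mmol/L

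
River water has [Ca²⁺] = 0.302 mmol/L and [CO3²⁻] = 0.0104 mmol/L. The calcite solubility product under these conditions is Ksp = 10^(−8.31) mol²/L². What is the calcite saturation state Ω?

Ω = 0.641

Ksp = 10^(−8.31) = 4.898×10^-9
Ω = [Ca²⁺][CO3²⁻]/Ksp = (0.302×10^-3)(0.0104×10^-3) / 4.898×10^-9 = 0.641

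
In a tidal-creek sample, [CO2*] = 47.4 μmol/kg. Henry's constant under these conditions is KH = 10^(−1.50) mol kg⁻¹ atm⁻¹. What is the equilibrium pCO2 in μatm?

pCO2 = 1500 μatm

KH = 10^(−1.50) = 3.162×10^-2 mol kg⁻¹ atm⁻¹
pCO2 = [CO2*]/KH = 47.4×10^-6 / 3.162×10^-2 = 1.50×10^-3 atm = 1500 μatm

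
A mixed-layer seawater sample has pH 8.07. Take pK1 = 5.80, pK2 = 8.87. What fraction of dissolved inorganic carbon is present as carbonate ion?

α₂ = 1 / (1 + [H⁺]/K2 + [H⁺]²/(K1K2)) = 1 / (1 + 10^+0.80 + 10^-1.47)
   = 1 / (1 + 6.3096 + 0.033884) = 1/7.3435 = 0.1362

α₂ = 0.136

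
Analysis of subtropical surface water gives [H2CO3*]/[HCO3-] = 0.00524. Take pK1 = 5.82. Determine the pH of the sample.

From K1 = [H⁺][HCO3-]/[H2CO3*]:  pH = pK1 − log₁₀([H2CO3*]/[HCO3-])
log₁₀(0.00524) = -2.281
pH = 5.82 − (-2.281) = 8.10

pH = 8.10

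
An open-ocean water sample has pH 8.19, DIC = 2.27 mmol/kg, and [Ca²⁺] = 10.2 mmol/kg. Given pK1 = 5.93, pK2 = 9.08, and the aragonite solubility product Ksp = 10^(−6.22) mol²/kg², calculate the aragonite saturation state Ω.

Ω = 4.36

α₂ = 1 / (1 + [H⁺]/K2 + [H⁺]²/(K1K2)) = 1 / (1 + 10^+0.89 + 10^-1.37)
   = 1 / (1 + 7.7625 + 0.042658) = 1/8.8051 = 0.1136
[CO3²⁻] = α₂ × DIC = 0.1136 × 2.27 = 0.2578 mmol/kg
Ksp = 10^(−6.22) = 6.026×10^-7
Ω = [Ca²⁺][CO3²⁻]/Ksp = (10.2×10^-3)(2.578×10^-4) / 6.026×10^-7 = 4.36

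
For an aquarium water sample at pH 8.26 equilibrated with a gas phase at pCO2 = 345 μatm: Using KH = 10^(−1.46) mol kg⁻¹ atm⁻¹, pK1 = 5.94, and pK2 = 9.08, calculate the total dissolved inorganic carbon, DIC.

[CO2*] = KH · pCO2 = 10^(−1.46) × 345×10^-6 = 1.196×10^-5 mol/kg
α₀ = 1/(1 + K1/[H⁺] + K1K2/[H⁺]²) = 1/(1 + 10^+2.32 + 10^+1.50) = 0.004140
DIC = [CO2*]/α₀ = 1.196×10^-5 / 0.004140 = 2.89 mmol/kg

DIC = 2.89 mmol/kg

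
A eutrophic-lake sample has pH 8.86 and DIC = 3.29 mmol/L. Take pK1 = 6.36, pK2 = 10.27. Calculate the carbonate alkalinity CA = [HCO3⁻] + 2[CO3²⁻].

CA = [HCO3⁻] + 2[CO3²⁻] = (α₁ + 2α₂)·DIC
At pH 8.86: [H⁺]/K1 = 10^-2.50 = 0.0031623, K2/[H⁺] = 10^-1.41 = 0.038905
α₁ = 1/(1 + 0.0031623 + 0.038905) = 1/1.0421 = 0.9596; α₂ = α₁·K2/[H⁺] = 0.03733
α₁ + 2α₂ = 1.0343
CA = 1.0343 × 3.29 = 3.40 mmol/L

CA = 3.40 mmol/L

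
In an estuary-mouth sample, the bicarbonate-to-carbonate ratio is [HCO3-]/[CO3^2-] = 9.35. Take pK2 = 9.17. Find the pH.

pH = 8.20

From K2 = [H⁺][CO3^2-]/[HCO3-]:  pH = pK2 − log₁₀([HCO3-]/[CO3^2-])
log₁₀(9.35) = +0.971
pH = 9.17 − (+0.971) = 8.20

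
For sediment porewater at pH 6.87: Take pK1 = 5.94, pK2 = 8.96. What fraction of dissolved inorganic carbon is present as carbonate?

α₂ = 1 / (1 + [H⁺]/K2 + [H⁺]²/(K1K2)) = 1 / (1 + 10^+2.09 + 10^+1.16)
   = 1 / (1 + 123.03 + 14.454) = 1/138.48 = 0.007221

α₂ = 0.00722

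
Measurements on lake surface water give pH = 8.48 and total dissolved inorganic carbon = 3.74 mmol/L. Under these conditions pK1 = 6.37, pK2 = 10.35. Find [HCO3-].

[HCO3⁻] = 3.66 mmol/L

α₁ = 1 / (1 + [H⁺]/K1 + K2/[H⁺]) = 1 / (1 + 10^-2.11 + 10^-1.87)
   = 1 / (1 + 0.0077625 + 0.013490) = 1/1.0213 = 0.9792
[HCO3⁻] = α₁ × DIC = 0.9792 × 3.74 = 3.66 mmol/L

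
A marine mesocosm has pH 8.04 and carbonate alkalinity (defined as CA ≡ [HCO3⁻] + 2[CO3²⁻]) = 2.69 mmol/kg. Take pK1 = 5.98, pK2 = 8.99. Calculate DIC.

DIC = 2.46 mmol/kg

CA = [HCO3⁻] + 2[CO3²⁻] = (α₁ + 2α₂)·DIC
At pH 8.04: [H⁺]/K1 = 10^-2.06 = 0.0087096, K2/[H⁺] = 10^-0.95 = 0.11220
α₁ = 1/(1 + 0.0087096 + 0.11220) = 1/1.1209 = 0.8921; α₂ = α₁·K2/[H⁺] = 0.1001
α₁ + 2α₂ = 1.0923
DIC = CA / (α₁ + 2α₂) = 2.69 / 1.0923 = 2.46 mmol/kg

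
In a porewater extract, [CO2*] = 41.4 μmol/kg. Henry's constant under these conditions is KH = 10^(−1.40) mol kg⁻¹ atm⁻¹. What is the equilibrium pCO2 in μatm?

pCO2 = 1040 μatm

KH = 10^(−1.40) = 3.981×10^-2 mol kg⁻¹ atm⁻¹
pCO2 = [CO2*]/KH = 41.4×10^-6 / 3.981×10^-2 = 1.04×10^-3 atm = 1040 μatm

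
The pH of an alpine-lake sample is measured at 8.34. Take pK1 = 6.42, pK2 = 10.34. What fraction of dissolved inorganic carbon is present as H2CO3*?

α₀ = 1 / (1 + K1/[H⁺] + K1K2/[H⁺]²) = 1 / (1 + 10^+1.92 + 10^-0.08)
   = 1 / (1 + 83.176 + 0.83176) = 1/85.008 = 0.01176

α₀ = 0.0118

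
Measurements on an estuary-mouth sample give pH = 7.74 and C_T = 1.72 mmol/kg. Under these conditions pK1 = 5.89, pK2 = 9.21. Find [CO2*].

[CO2*] = 0.0232 mmol/kg

α₀ = 1 / (1 + K1/[H⁺] + K1K2/[H⁺]²) = 1 / (1 + 10^+1.85 + 10^+0.38)
   = 1 / (1 + 70.795 + 2.3988) = 1/74.193 = 0.01348
[CO2*] = α₀ × DIC = 0.01348 × 1.72 = 0.0232 mmol/kg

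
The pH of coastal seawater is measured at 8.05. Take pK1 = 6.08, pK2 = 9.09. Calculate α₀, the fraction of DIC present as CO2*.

α₀ = 1 / (1 + K1/[H⁺] + K1K2/[H⁺]²) = 1 / (1 + 10^+1.97 + 10^+0.93)
   = 1 / (1 + 93.325 + 8.5114) = 1/102.84 = 0.009724

α₀ = 0.00972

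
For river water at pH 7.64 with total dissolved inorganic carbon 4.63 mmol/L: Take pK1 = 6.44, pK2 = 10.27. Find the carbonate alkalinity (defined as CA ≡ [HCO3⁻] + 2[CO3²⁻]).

CA = 4.37 mmol/L

CA = [HCO3⁻] + 2[CO3²⁻] = (α₁ + 2α₂)·DIC
At pH 7.64: [H⁺]/K1 = 10^-1.20 = 0.063096, K2/[H⁺] = 10^-2.63 = 0.0023442
α₁ = 1/(1 + 0.063096 + 0.0023442) = 1/1.0654 = 0.9386; α₂ = α₁·K2/[H⁺] = 0.002200
α₁ + 2α₂ = 0.9430
CA = 0.9430 × 4.63 = 4.37 mmol/L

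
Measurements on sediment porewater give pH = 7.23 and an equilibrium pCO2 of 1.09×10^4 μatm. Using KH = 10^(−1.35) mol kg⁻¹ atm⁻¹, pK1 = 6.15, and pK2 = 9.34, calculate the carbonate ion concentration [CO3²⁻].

[CO2*] = KH · pCO2 = 10^(−1.35) × 1.09×10^4×10^-6 = 4.869×10^-4 mol/kg
α₀ = 1/(1 + K1/[H⁺] + K1K2/[H⁺]²) = 1/(1 + 10^+1.08 + 10^-1.03) = 0.07624
DIC = [CO2*]/α₀ = 4.869×10^-4 / 0.07624 = 6.386 mmol/kg
[CO3²⁻] = α₂·DIC; α₂ = 0.007115, so [CO3²⁻] = 0.007115 × 6.386 = 0.0454 mmol/kg

[CO3²⁻] = 0.0454 mmol/kg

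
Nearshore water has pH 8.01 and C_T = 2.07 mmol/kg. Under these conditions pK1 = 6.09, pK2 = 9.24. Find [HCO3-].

[HCO3⁻] = 1.93 mmol/kg

α₁ = 1 / (1 + [H⁺]/K1 + K2/[H⁺]) = 1 / (1 + 10^-1.92 + 10^-1.23)
   = 1 / (1 + 0.012023 + 0.058884) = 1/1.0709 = 0.9338
[HCO3⁻] = α₁ × DIC = 0.9338 × 2.07 = 1.93 mmol/kg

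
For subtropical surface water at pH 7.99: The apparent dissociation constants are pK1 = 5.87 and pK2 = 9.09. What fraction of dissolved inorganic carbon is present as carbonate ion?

α₂ = 0.0731

α₂ = 1 / (1 + [H⁺]/K2 + [H⁺]²/(K1K2)) = 1 / (1 + 10^+1.10 + 10^-1.02)
   = 1 / (1 + 12.589 + 0.095499) = 1/13.685 = 0.07307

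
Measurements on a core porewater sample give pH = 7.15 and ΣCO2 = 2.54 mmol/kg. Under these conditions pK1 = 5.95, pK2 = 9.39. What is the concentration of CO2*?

α₀ = 1 / (1 + K1/[H⁺] + K1K2/[H⁺]²) = 1 / (1 + 10^+1.20 + 10^-1.04)
   = 1 / (1 + 15.849 + 0.091201) = 1/16.940 = 0.05903
[CO2*] = α₀ × DIC = 0.05903 × 2.54 = 0.150 mmol/kg

[CO2*] = 0.150 mmol/kg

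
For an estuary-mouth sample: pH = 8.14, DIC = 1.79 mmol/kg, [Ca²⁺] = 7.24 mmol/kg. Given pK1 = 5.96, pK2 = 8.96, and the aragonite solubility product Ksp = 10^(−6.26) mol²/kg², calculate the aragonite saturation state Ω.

α₂ = 1 / (1 + [H⁺]/K2 + [H⁺]²/(K1K2)) = 1 / (1 + 10^+0.82 + 10^-1.36)
   = 1 / (1 + 6.6069 + 0.043652) = 1/7.6506 = 0.1307
[CO3²⁻] = α₂ × DIC = 0.1307 × 1.79 = 0.2340 mmol/kg
Ksp = 10^(−6.26) = 5.495×10^-7
Ω = [Ca²⁺][CO3²⁻]/Ksp = (7.24×10^-3)(2.340×10^-4) / 5.495×10^-7 = 3.08

Ω = 3.08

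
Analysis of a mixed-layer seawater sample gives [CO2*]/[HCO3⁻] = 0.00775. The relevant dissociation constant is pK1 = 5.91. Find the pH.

From K1 = [H⁺][HCO3⁻]/[CO2*]:  pH = pK1 − log₁₀([CO2*]/[HCO3⁻])
log₁₀(0.00775) = -2.111
pH = 5.91 − (-2.111) = 8.02

pH = 8.02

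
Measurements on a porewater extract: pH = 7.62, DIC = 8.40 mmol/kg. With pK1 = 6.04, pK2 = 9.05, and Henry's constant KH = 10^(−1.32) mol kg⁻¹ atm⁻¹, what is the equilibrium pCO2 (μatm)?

pCO2 = 4340 μatm

α₀ = 1 / (1 + K1/[H⁺] + K1K2/[H⁺]²) = 1 / (1 + 10^+1.58 + 10^+0.15)
   = 1 / (1 + 38.019 + 1.4125) = 1/40.431 = 0.02473
[CO2*] = α₀ × DIC = 0.02473 × 8.40 = 0.2078 mmol/kg
pCO2 = [CO2*]/KH = 2.078×10^-4 / 4.786×10^-2 = 4340 μatm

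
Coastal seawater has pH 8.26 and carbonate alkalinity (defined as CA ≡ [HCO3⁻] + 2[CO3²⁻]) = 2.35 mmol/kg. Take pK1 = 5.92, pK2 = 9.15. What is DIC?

CA = [HCO3⁻] + 2[CO3²⁻] = (α₁ + 2α₂)·DIC
At pH 8.26: [H⁺]/K1 = 10^-2.34 = 0.0045709, K2/[H⁺] = 10^-0.89 = 0.12882
α₁ = 1/(1 + 0.0045709 + 0.12882) = 1/1.1334 = 0.8823; α₂ = α₁·K2/[H⁺] = 0.1137
α₁ + 2α₂ = 1.1096
DIC = CA / (α₁ + 2α₂) = 2.35 / 1.1096 = 2.12 mmol/kg

DIC = 2.12 mmol/kg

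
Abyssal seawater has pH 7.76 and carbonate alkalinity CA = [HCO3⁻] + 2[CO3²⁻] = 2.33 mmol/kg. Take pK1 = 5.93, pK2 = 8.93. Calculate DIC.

DIC = 2.22 mmol/kg

CA = [HCO3⁻] + 2[CO3²⁻] = (α₁ + 2α₂)·DIC
At pH 7.76: [H⁺]/K1 = 10^-1.83 = 0.014791, K2/[H⁺] = 10^-1.17 = 0.067608
α₁ = 1/(1 + 0.014791 + 0.067608) = 1/1.0824 = 0.9239; α₂ = α₁·K2/[H⁺] = 0.06246
α₁ + 2α₂ = 1.0488
DIC = CA / (α₁ + 2α₂) = 2.33 / 1.0488 = 2.22 mmol/kg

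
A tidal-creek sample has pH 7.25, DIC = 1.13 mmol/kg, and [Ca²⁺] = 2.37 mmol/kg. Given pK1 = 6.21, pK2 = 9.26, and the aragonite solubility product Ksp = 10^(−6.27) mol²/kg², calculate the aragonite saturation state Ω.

Ω = 0.0443

α₂ = 1 / (1 + [H⁺]/K2 + [H⁺]²/(K1K2)) = 1 / (1 + 10^+2.01 + 10^+0.97)
   = 1 / (1 + 102.33 + 9.3325) = 1/112.66 = 0.008876
[CO3²⁻] = α₂ × DIC = 0.008876 × 1.13 = 0.01003 mmol/kg = 10.03 μmol/kg
Ksp = 10^(−6.27) = 5.370×10^-7
Ω = [Ca²⁺][CO3²⁻]/Ksp = (2.37×10^-3)(1.003×10^-5) / 5.370×10^-7 = 0.0443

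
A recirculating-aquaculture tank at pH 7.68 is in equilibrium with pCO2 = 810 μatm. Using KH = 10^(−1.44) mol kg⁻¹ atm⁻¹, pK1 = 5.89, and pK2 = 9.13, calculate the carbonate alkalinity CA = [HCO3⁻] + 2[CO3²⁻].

CA = 1.94 mmol/kg

[CO2*] = KH · pCO2 = 10^(−1.44) × 810×10^-6 = 2.941×10^-5 mol/kg
α₀ = 1/(1 + K1/[H⁺] + K1K2/[H⁺]²) = 1/(1 + 10^+1.79 + 10^+0.34) = 0.01542
DIC = [CO2*]/α₀ = 2.941×10^-5 / 0.01542 = 1.907 mmol/kg
CA = (α₁ + 2α₂)·DIC = (0.9508 + 2×0.03374) × 1.907 = 1.94 mmol/kg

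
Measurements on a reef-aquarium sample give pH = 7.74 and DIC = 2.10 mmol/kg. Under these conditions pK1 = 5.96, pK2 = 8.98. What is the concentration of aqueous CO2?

α₀ = 1 / (1 + K1/[H⁺] + K1K2/[H⁺]²) = 1 / (1 + 10^+1.78 + 10^+0.54)
   = 1 / (1 + 60.256 + 3.4674) = 1/64.723 = 0.01545
[CO2*] = α₀ × DIC = 0.01545 × 2.10 = 0.0324 mmol/kg

[CO2*] = 0.0324 mmol/kg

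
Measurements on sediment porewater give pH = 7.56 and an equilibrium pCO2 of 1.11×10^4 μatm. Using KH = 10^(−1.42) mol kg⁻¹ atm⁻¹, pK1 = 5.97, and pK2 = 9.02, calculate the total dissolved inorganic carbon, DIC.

[CO2*] = KH · pCO2 = 10^(−1.42) × 1.11×10^4×10^-6 = 4.220×10^-4 mol/kg
α₀ = 1/(1 + K1/[H⁺] + K1K2/[H⁺]²) = 1/(1 + 10^+1.59 + 10^+0.13) = 0.02424
DIC = [CO2*]/α₀ = 4.220×10^-4 / 0.02424 = 17.4 mmol/kg

DIC = 17.4 mmol/kg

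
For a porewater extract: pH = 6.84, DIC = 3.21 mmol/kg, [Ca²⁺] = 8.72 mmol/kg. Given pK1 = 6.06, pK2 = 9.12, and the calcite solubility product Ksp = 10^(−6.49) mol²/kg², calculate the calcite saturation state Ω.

α₂ = 1 / (1 + [H⁺]/K2 + [H⁺]²/(K1K2)) = 1 / (1 + 10^+2.28 + 10^+1.50)
   = 1 / (1 + 190.55 + 31.623) = 1/223.17 = 0.004481
[CO3²⁻] = α₂ × DIC = 0.004481 × 3.21 = 0.01438 mmol/kg = 14.38 μmol/kg
Ksp = 10^(−6.49) = 3.236×10^-7
Ω = [Ca²⁺][CO3²⁻]/Ksp = (8.72×10^-3)(1.438×10^-5) / 3.236×10^-7 = 0.388

Ω = 0.388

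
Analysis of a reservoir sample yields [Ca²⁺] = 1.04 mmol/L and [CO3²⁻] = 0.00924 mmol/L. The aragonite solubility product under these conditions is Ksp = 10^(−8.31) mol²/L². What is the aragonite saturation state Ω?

Ksp = 10^(−8.31) = 4.898×10^-9
Ω = [Ca²⁺][CO3²⁻]/Ksp = (1.04×10^-3)(0.00924×10^-3) / 4.898×10^-9 = 1.96

Ω = 1.96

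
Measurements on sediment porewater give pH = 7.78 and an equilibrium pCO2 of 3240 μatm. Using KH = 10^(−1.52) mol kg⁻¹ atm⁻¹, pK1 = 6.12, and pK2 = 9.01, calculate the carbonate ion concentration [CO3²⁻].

[CO3²⁻] = 0.263 mmol/kg

[CO2*] = KH · pCO2 = 10^(−1.52) × 3240×10^-6 = 9.785×10^-5 mol/kg
α₀ = 1/(1 + K1/[H⁺] + K1K2/[H⁺]²) = 1/(1 + 10^+1.66 + 10^+0.43) = 0.02024
DIC = [CO2*]/α₀ = 9.785×10^-5 / 0.02024 = 4.834 mmol/kg
[CO3²⁻] = α₂·DIC; α₂ = 0.05448, so [CO3²⁻] = 0.05448 × 4.834 = 0.263 mmol/kg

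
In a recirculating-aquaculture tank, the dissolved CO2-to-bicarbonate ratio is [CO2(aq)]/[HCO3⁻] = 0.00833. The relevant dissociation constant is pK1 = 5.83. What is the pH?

pH = 7.91

From K1 = [H⁺][HCO3⁻]/[CO2(aq)]:  pH = pK1 − log₁₀([CO2(aq)]/[HCO3⁻])
log₁₀(0.00833) = -2.079
pH = 5.83 − (-2.079) = 7.91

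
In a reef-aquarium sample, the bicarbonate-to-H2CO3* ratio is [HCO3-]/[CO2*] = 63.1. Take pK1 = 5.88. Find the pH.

From K1 = [H⁺][HCO3-]/[CO2*]:  pH = pK1 + log₁₀([HCO3-]/[CO2*])
log₁₀(63.1) = +1.800
pH = 5.88 + (+1.800) = 7.68

pH = 7.68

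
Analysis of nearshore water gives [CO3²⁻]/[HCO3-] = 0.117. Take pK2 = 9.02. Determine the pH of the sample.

pH = 8.09

From K2 = [H⁺][CO3²⁻]/[HCO3-]:  pH = pK2 + log₁₀([CO3²⁻]/[HCO3-])
log₁₀(0.117) = -0.932
pH = 9.02 + (-0.932) = 8.09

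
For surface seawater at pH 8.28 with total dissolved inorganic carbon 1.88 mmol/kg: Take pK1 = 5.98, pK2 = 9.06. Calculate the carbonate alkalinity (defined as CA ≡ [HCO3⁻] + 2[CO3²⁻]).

CA = [HCO3⁻] + 2[CO3²⁻] = (α₁ + 2α₂)·DIC
At pH 8.28: [H⁺]/K1 = 10^-2.30 = 0.0050119, K2/[H⁺] = 10^-0.78 = 0.16596
α₁ = 1/(1 + 0.0050119 + 0.16596) = 1/1.1710 = 0.8540; α₂ = α₁·K2/[H⁺] = 0.1417
α₁ + 2α₂ = 1.1374
CA = 1.1374 × 1.88 = 2.14 mmol/kg

CA = 2.14 mmol/kg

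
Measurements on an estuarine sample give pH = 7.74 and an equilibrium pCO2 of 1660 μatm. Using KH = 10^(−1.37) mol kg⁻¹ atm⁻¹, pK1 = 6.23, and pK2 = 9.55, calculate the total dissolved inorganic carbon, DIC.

[CO2*] = KH · pCO2 = 10^(−1.37) × 1660×10^-6 = 7.081×10^-5 mol/kg
α₀ = 1/(1 + K1/[H⁺] + K1K2/[H⁺]²) = 1/(1 + 10^+1.51 + 10^-0.30) = 0.02953
DIC = [CO2*]/α₀ = 7.081×10^-5 / 0.02953 = 2.40 mmol/kg

DIC = 2.40 mmol/kg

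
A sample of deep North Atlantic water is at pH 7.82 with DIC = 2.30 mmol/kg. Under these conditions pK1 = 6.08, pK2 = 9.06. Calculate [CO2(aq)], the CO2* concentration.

α₀ = 1 / (1 + K1/[H⁺] + K1K2/[H⁺]²) = 1 / (1 + 10^+1.74 + 10^+0.50)
   = 1 / (1 + 54.954 + 3.1623) = 1/59.116 = 0.01692
[CO2*] = α₀ × DIC = 0.01692 × 2.30 = 0.0389 mmol/kg

[CO2*] = 0.0389 mmol/kg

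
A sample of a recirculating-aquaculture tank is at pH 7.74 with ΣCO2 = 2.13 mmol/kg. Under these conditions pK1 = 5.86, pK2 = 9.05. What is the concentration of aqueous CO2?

α₀ = 1 / (1 + K1/[H⁺] + K1K2/[H⁺]²) = 1 / (1 + 10^+1.88 + 10^+0.57)
   = 1 / (1 + 75.858 + 3.7154) = 1/80.573 = 0.01241
[CO2*] = α₀ × DIC = 0.01241 × 2.13 = 0.0264 mmol/kg

[CO2*] = 0.0264 mmol/kg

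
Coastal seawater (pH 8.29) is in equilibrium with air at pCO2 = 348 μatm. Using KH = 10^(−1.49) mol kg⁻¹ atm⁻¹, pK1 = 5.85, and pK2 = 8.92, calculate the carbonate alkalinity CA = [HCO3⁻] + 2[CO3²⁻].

[CO2*] = KH · pCO2 = 10^(−1.49) × 348×10^-6 = 1.126×10^-5 mol/kg
α₀ = 1/(1 + K1/[H⁺] + K1K2/[H⁺]²) = 1/(1 + 10^+2.44 + 10^+1.81) = 0.002933
DIC = [CO2*]/α₀ = 1.126×10^-5 / 0.002933 = 3.840 mmol/kg
CA = (α₁ + 2α₂)·DIC = (0.8077 + 2×0.1893) × 3.840 = 4.56 mmol/kg

CA = 4.56 mmol/kg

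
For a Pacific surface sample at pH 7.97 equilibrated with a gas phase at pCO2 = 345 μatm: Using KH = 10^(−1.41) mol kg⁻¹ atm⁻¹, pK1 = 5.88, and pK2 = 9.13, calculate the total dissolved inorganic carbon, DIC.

DIC = 1.78 mmol/kg

[CO2*] = KH · pCO2 = 10^(−1.41) × 345×10^-6 = 1.342×10^-5 mol/kg
α₀ = 1/(1 + K1/[H⁺] + K1K2/[H⁺]²) = 1/(1 + 10^+2.09 + 10^+0.93) = 0.007545
DIC = [CO2*]/α₀ = 1.342×10^-5 / 0.007545 = 1.78 mmol/kg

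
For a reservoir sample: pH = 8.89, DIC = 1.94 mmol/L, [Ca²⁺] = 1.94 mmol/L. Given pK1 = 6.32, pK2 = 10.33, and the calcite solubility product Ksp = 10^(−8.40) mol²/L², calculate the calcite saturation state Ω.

α₂ = 1 / (1 + [H⁺]/K2 + [H⁺]²/(K1K2)) = 1 / (1 + 10^+1.44 + 10^-1.13)
   = 1 / (1 + 27.542 + 0.074131) = 1/28.616 = 0.03494
[CO3²⁻] = α₂ × DIC = 0.03494 × 1.94 = 0.06779 mmol/L
Ksp = 10^(−8.40) = 3.981×10^-9
Ω = [Ca²⁺][CO3²⁻]/Ksp = (1.94×10^-3)(6.779×10^-5) / 3.981×10^-9 = 33.0

Ω = 33.0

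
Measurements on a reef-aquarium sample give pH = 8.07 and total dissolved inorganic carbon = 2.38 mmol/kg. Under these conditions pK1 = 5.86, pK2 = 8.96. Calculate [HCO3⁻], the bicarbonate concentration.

[HCO3⁻] = 2.10 mmol/kg

α₁ = 1 / (1 + [H⁺]/K1 + K2/[H⁺]) = 1 / (1 + 10^-2.21 + 10^-0.89)
   = 1 / (1 + 0.0061660 + 0.12882) = 1/1.1350 = 0.8811
[HCO3⁻] = α₁ × DIC = 0.8811 × 2.38 = 2.10 mmol/kg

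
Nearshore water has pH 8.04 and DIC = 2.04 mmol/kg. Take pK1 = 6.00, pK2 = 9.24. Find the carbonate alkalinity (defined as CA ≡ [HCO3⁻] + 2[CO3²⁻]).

CA = [HCO3⁻] + 2[CO3²⁻] = (α₁ + 2α₂)·DIC
At pH 8.04: [H⁺]/K1 = 10^-2.04 = 0.0091201, K2/[H⁺] = 10^-1.20 = 0.063096
α₁ = 1/(1 + 0.0091201 + 0.063096) = 1/1.0722 = 0.9326; α₂ = α₁·K2/[H⁺] = 0.05885
α₁ + 2α₂ = 1.0503
CA = 1.0503 × 2.04 = 2.14 mmol/kg

CA = 2.14 mmol/kg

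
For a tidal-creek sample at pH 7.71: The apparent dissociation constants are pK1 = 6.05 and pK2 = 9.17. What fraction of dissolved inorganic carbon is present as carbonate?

α₂ = 0.0328

α₂ = 1 / (1 + [H⁺]/K2 + [H⁺]²/(K1K2)) = 1 / (1 + 10^+1.46 + 10^-0.20)
   = 1 / (1 + 28.840 + 0.63096) = 1/30.471 = 0.03282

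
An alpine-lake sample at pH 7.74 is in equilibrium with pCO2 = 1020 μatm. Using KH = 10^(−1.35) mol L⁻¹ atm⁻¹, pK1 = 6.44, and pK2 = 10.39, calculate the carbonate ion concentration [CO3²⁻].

[CO2*] = KH · pCO2 = 10^(−1.35) × 1020×10^-6 = 4.556×10^-5 mol/L
α₀ = 1/(1 + K1/[H⁺] + K1K2/[H⁺]²) = 1/(1 + 10^+1.30 + 10^-1.35) = 0.04763
DIC = [CO2*]/α₀ = 4.556×10^-5 / 0.04763 = 0.9567 mmol/L
[CO3²⁻] = α₂·DIC; α₂ = 0.002127, so [CO3²⁻] = 0.002127 × 0.9567 = 0.00204 mmol/L = 2.04 μmol/L

[CO3²⁻] = 2.04 μmol/L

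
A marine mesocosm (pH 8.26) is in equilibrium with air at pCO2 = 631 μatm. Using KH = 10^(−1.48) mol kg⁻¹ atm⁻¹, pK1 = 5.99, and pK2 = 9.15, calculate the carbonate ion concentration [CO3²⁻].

[CO3²⁻] = 0.501 mmol/kg

[CO2*] = KH · pCO2 = 10^(−1.48) × 631×10^-6 = 2.089×10^-5 mol/kg
α₀ = 1/(1 + K1/[H⁺] + K1K2/[H⁺]²) = 1/(1 + 10^+2.27 + 10^+1.38) = 0.004735
DIC = [CO2*]/α₀ = 2.089×10^-5 / 0.004735 = 4.413 mmol/kg
[CO3²⁻] = α₂·DIC; α₂ = 0.1136, so [CO3²⁻] = 0.1136 × 4.413 = 0.501 mmol/kg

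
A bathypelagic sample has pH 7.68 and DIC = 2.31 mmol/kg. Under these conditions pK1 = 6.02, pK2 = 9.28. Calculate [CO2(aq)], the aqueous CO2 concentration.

[CO2*] = 0.0483 mmol/kg

α₀ = 1 / (1 + K1/[H⁺] + K1K2/[H⁺]²) = 1 / (1 + 10^+1.66 + 10^+0.06)
   = 1 / (1 + 45.709 + 1.1482) = 1/47.857 = 0.02090
[CO2*] = α₀ × DIC = 0.02090 × 2.31 = 0.0483 mmol/kg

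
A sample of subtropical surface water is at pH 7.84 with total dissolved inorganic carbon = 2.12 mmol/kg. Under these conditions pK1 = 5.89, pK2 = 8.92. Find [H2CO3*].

[CO2*] = 0.0217 mmol/kg

α₀ = 1 / (1 + K1/[H⁺] + K1K2/[H⁺]²) = 1 / (1 + 10^+1.95 + 10^+0.87)
   = 1 / (1 + 89.125 + 7.4131) = 1/97.538 = 0.01025
[CO2*] = α₀ × DIC = 0.01025 × 2.12 = 0.0217 mmol/kg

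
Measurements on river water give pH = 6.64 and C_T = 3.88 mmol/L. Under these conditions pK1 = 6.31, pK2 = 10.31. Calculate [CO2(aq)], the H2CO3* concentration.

[CO2*] = 1.24 mmol/L

α₀ = 1 / (1 + K1/[H⁺] + K1K2/[H⁺]²) = 1 / (1 + 10^+0.33 + 10^-3.34)
   = 1 / (1 + 2.1380 + 0.00045709) = 1/3.1384 = 0.3186
[CO2*] = α₀ × DIC = 0.3186 × 3.88 = 1.24 mmol/L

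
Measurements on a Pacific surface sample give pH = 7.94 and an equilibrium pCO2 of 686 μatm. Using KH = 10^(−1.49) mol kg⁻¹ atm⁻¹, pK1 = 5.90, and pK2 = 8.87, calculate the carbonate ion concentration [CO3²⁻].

[CO3²⁻] = 0.286 mmol/kg

[CO2*] = KH · pCO2 = 10^(−1.49) × 686×10^-6 = 2.220×10^-5 mol/kg
α₀ = 1/(1 + K1/[H⁺] + K1K2/[H⁺]²) = 1/(1 + 10^+2.04 + 10^+1.11) = 0.008095
DIC = [CO2*]/α₀ = 2.220×10^-5 / 0.008095 = 2.742 mmol/kg
[CO3²⁻] = α₂·DIC; α₂ = 0.1043, so [CO3²⁻] = 0.1043 × 2.742 = 0.286 mmol/kg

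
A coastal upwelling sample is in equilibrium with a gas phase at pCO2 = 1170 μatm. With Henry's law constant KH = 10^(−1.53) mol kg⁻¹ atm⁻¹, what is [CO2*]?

[CO2*] = 34.5 μmol/kg

KH = 10^(−1.53) = 2.951×10^-2 mol kg⁻¹ atm⁻¹
[CO2*] = KH · pCO2 = 2.951×10^-2 × 1170×10^-6 atm = 3.45×10^-5 mol/kg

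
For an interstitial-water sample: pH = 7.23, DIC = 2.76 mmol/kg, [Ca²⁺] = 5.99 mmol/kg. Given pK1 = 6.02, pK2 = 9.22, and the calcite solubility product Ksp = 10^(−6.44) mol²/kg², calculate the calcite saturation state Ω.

Ω = 0.435

α₂ = 1 / (1 + [H⁺]/K2 + [H⁺]²/(K1K2)) = 1 / (1 + 10^+1.99 + 10^+0.78)
   = 1 / (1 + 97.724 + 6.0256) = 1/104.75 = 0.009547
[CO3²⁻] = α₂ × DIC = 0.009547 × 2.76 = 0.02635 mmol/kg
Ksp = 10^(−6.44) = 3.631×10^-7
Ω = [Ca²⁺][CO3²⁻]/Ksp = (5.99×10^-3)(2.635×10^-5) / 3.631×10^-7 = 0.435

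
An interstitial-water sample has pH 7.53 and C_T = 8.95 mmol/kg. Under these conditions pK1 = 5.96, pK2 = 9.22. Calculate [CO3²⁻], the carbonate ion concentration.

α₂ = 1 / (1 + [H⁺]/K2 + [H⁺]²/(K1K2)) = 1 / (1 + 10^+1.69 + 10^+0.12)
   = 1 / (1 + 48.978 + 1.3183) = 1/51.296 = 0.01949
[CO3²⁻] = α₂ × DIC = 0.01949 × 8.95 = 0.174 mmol/kg

[CO3²⁻] = 0.174 mmol/kg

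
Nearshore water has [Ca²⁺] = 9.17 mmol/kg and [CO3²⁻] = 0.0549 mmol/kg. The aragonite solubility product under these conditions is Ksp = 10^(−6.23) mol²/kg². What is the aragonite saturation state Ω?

Ksp = 10^(−6.23) = 5.888×10^-7
Ω = [Ca²⁺][CO3²⁻]/Ksp = (9.17×10^-3)(0.0549×10^-3) / 5.888×10^-7 = 0.855

Ω = 0.855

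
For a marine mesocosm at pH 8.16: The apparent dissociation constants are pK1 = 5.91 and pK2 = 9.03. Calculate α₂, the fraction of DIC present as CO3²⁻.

α₂ = 1 / (1 + [H⁺]/K2 + [H⁺]²/(K1K2)) = 1 / (1 + 10^+0.87 + 10^-1.38)
   = 1 / (1 + 7.4131 + 0.041687) = 1/8.4548 = 0.1183

α₂ = 0.118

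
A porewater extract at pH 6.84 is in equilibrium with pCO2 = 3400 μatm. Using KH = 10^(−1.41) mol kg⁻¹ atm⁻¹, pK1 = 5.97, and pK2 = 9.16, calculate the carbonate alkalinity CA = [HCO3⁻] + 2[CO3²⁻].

CA = 0.990 mmol/kg

[CO2*] = KH · pCO2 = 10^(−1.41) × 3400×10^-6 = 1.323×10^-4 mol/kg
α₀ = 1/(1 + K1/[H⁺] + K1K2/[H⁺]²) = 1/(1 + 10^+0.87 + 10^-1.45) = 0.1184
DIC = [CO2*]/α₀ = 1.323×10^-4 / 0.1184 = 1.118 mmol/kg
CA = (α₁ + 2α₂)·DIC = (0.8774 + 2×0.004200) × 1.118 = 0.990 mmol/kg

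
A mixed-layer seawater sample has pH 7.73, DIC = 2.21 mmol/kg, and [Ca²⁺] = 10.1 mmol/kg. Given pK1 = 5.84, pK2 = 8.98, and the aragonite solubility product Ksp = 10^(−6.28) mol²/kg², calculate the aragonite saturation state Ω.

Ω = 2.24

α₂ = 1 / (1 + [H⁺]/K2 + [H⁺]²/(K1K2)) = 1 / (1 + 10^+1.25 + 10^-0.64)
   = 1 / (1 + 17.783 + 0.22909) = 1/19.012 = 0.05260
[CO3²⁻] = α₂ × DIC = 0.05260 × 2.21 = 0.1162 mmol/kg
Ksp = 10^(−6.28) = 5.248×10^-7
Ω = [Ca²⁺][CO3²⁻]/Ksp = (10.1×10^-3)(1.162×10^-4) / 5.248×10^-7 = 2.24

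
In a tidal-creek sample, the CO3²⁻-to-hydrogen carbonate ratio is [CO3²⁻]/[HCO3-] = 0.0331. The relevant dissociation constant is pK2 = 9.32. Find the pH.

pH = 7.84

From K2 = [H⁺][CO3²⁻]/[HCO3-]:  pH = pK2 + log₁₀([CO3²⁻]/[HCO3-])
log₁₀(0.0331) = -1.480
pH = 9.32 + (-1.480) = 7.84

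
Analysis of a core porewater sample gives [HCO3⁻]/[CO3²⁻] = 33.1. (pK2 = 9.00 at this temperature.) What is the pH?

From K2 = [H⁺][CO3²⁻]/[HCO3⁻]:  pH = pK2 − log₁₀([HCO3⁻]/[CO3²⁻])
log₁₀(33.1) = +1.520
pH = 9.00 − (+1.520) = 7.48

pH = 7.48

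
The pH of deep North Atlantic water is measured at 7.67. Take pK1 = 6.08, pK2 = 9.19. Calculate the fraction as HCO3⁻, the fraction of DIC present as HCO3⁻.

α₁ = 0.947

α₁ = 1 / (1 + [H⁺]/K1 + K2/[H⁺]) = 1 / (1 + 10^-1.59 + 10^-1.52)
   = 1 / (1 + 0.025704 + 0.030200) = 1/1.0559 = 0.9471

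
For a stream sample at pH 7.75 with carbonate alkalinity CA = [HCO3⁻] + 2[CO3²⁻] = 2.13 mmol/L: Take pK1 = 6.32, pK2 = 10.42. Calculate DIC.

CA = [HCO3⁻] + 2[CO3²⁻] = (α₁ + 2α₂)·DIC
At pH 7.75: [H⁺]/K1 = 10^-1.43 = 0.037154, K2/[H⁺] = 10^-2.67 = 0.0021380
α₁ = 1/(1 + 0.037154 + 0.0021380) = 1/1.0393 = 0.9622; α₂ = α₁·K2/[H⁺] = 0.002057
α₁ + 2α₂ = 0.9663
DIC = CA / (α₁ + 2α₂) = 2.13 / 0.9663 = 2.20 mmol/L

DIC = 2.20 mmol/L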